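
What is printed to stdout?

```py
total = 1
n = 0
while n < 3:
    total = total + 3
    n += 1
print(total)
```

n=0: total = 1+3 = 4
n=1: total = 4+3 = 7
n=2: total = 7+3 = 10

10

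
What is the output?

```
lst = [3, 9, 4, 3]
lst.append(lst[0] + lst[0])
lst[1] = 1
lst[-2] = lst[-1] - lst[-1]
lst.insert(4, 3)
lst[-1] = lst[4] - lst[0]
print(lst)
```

[3, 1, 4, 0, 3, 0]

append lst[0]+lst[0] = 3+3 = 6 → [3, 9, 4, 3, 6]
lst[1] = 1 → [3, 1, 4, 3, 6]
lst[-2] = lst[-1]-lst[-1] = 6-6 = 0 → [3, 1, 4, 0, 6]
insert 3 at 4 → [3, 1, 4, 0, 3, 6]
lst[-1] = lst[4]-lst[0] = 3-3 = 0 → [3, 1, 4, 0, 3, 0]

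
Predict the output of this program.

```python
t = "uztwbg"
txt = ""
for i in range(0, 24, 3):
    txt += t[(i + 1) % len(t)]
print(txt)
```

zbzbzbzb

i=0: add t[1]='z' → 'z'
i=3: add t[4]='b' → 'zb'
i=6: add t[1]='z' → 'zbz'
i=9: add t[4]='b' → 'zbzb'
i=12: add t[1]='z' → 'zbzbz'
i=15: add t[4]='b' → 'zbzbzb'
i=18: add t[1]='z' → 'zbzbzbz'
i=21: add t[4]='b' → 'zbzbzbzb'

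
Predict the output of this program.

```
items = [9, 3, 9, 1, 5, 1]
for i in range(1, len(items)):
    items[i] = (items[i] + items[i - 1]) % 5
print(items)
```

i=1: items[1] = (3+9)%5 = 2 → [9, 2, 9, 1, 5, 1]
i=2: items[2] = (9+2)%5 = 1 → [9, 2, 1, 1, 5, 1]
i=3: items[3] = (1+1)%5 = 2 → [9, 2, 1, 2, 5, 1]
i=4: items[4] = (5+2)%5 = 2 → [9, 2, 1, 2, 2, 1]
i=5: items[5] = (1+2)%5 = 3 → [9, 2, 1, 2, 2, 3]

[9, 2, 1, 2, 2, 3]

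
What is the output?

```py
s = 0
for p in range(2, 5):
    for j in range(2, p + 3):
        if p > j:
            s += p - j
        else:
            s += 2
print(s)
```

22

p=2,j=2: not 2>2, s = 0+2 = 2
p=2,j=3: not 2>3, s = 2+2 = 4
p=2,j=4: not 2>4, s = 4+2 = 6
p=3,j=2: 3>2, s = 6+1 = 7
p=3,j=3: not 3>3, s = 7+2 = 9
p=3,j=4: not 3>4, s = 9+2 = 11
p=3,j=5: not 3>5, s = 11+2 = 13
p=4,j=2: 4>2, s = 13+2 = 15
p=4,j=3: 4>3, s = 15+1 = 16
p=4,j=4: not 4>4, s = 16+2 = 18
p=4,j=5: not 4>5, s = 18+2 = 20
p=4,j=6: not 4>6, s = 20+2 = 22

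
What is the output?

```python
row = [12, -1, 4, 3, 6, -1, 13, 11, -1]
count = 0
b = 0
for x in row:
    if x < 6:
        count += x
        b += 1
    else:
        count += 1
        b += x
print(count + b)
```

x=12: not <6, count = 0+1 = 1; b=12
x=-1: <6, count = 1+(-1) = 0; b=13
x=4: <6, count = 0+4 = 4; b=14
x=3: <6, count = 4+3 = 7; b=15
x=6: not <6, count = 7+1 = 8; b=21
x=-1: <6, count = 8+(-1) = 7; b=22
x=13: not <6, count = 7+1 = 8; b=35
x=11: not <6, count = 8+1 = 9; b=46
x=-1: <6, count = 9+(-1) = 8; b=47
count+b = 8+47 = 55

55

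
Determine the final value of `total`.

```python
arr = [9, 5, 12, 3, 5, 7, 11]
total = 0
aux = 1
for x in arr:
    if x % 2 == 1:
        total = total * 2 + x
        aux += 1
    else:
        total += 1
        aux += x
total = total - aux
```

434

x=9: odd, total = 0*2+9 = 9; aux=2
x=5: odd, total = 9*2+5 = 23; aux=3
x=12: not odd, total = 23+1 = 24; aux=15
x=3: odd, total = 24*2+3 = 51; aux=16
x=5: odd, total = 51*2+5 = 107; aux=17
x=7: odd, total = 107*2+7 = 221; aux=18
x=11: odd, total = 221*2+11 = 453; aux=19
total-aux = 453-19 = 434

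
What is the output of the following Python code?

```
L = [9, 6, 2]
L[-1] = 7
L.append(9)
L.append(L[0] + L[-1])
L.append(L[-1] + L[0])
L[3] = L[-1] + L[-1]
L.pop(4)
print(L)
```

[9, 6, 7, 54, 27]

L[-1] = 7 → [9, 6, 7]
append 9 → [9, 6, 7, 9]
append L[0]+L[-1] = 9+9 = 18 → [9, 6, 7, 9, 18]
append L[-1]+L[0] = 18+9 = 27 → [9, 6, 7, 9, 18, 27]
L[3] = L[-1]+L[-1] = 27+27 = 54 → [9, 6, 7, 54, 18, 27]
pop(4) removes 18 → [9, 6, 7, 54, 27]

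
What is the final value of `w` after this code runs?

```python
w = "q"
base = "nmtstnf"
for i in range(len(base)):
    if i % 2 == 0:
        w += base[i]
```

'qnttf'

i=0: add 'n' → 'qn'
i=1: skip
i=2: add 't' → 'qnt'
i=3: skip
i=4: add 't' → 'qntt'
i=5: skip
i=6: add 'f' → 'qnttf'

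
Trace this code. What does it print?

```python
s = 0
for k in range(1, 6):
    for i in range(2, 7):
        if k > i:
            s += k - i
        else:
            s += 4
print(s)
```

k=1,i=2: not 1>2, s = 0+4 = 4
k=1,i=3: not 1>3, s = 4+4 = 8
k=1,i=4: not 1>4, s = 8+4 = 12
k=1,i=5: not 1>5, s = 12+4 = 16
k=1,i=6: not 1>6, s = 16+4 = 20
k=2,i=2: not 2>2, s = 20+4 = 24
k=2,i=3: not 2>3, s = 24+4 = 28
k=2,i=4: not 2>4, s = 28+4 = 32
k=2,i=5: not 2>5, s = 32+4 = 36
k=2,i=6: not 2>6, s = 36+4 = 40
k=3,i=2: 3>2, s = 40+1 = 41
k=3,i=3: not 3>3, s = 41+4 = 45
k=3,i=4: not 3>4, s = 45+4 = 49
k=3,i=5: not 3>5, s = 49+4 = 53
k=3,i=6: not 3>6, s = 53+4 = 57
k=4,i=2: 4>2, s = 57+2 = 59
k=4,i=3: 4>3, s = 59+1 = 60
k=4,i=4: not 4>4, s = 60+4 = 64
k=4,i=5: not 4>5, s = 64+4 = 68
k=4,i=6: not 4>6, s = 68+4 = 72
k=5,i=2: 5>2, s = 72+3 = 75
k=5,i=3: 5>3, s = 75+2 = 77
k=5,i=4: 5>4, s = 77+1 = 78
k=5,i=5: not 5>5, s = 78+4 = 82
k=5,i=6: not 5>6, s = 82+4 = 86

86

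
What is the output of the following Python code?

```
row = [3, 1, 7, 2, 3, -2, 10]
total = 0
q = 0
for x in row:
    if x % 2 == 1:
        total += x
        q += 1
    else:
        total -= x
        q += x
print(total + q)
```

18

x=3: odd, total = 0+3 = 3; q=1
x=1: odd, total = 3+1 = 4; q=2
x=7: odd, total = 4+7 = 11; q=3
x=2: not odd, total = 11-2 = 9; q=5
x=3: odd, total = 9+3 = 12; q=6
x=-2: not odd, total = 12-(-2) = 14; q=4
x=10: not odd, total = 14-10 = 4; q=14
total+q = 4+14 = 18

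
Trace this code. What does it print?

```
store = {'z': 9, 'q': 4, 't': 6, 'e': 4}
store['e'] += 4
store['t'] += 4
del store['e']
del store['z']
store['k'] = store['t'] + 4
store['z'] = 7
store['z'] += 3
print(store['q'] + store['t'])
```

store['e'] = 4+4 = 8 → {'z': 9, 'q': 4, 't': 6, 'e': 8}
store['t'] = 6+4 = 10 → {'z': 9, 'q': 4, 't': 10, 'e': 8}
del 'e' → {'z': 9, 'q': 4, 't': 10}
del 'z' → {'q': 4, 't': 10}
store['k'] = store['t']+4 = 14 → {'q': 4, 't': 10, 'k': 14}
store['z'] = 7 → {'q': 4, 't': 10, 'k': 14, 'z': 7}
store['z'] = 7+3 = 10 → {'q': 4, 't': 10, 'k': 14, 'z': 10}
store['q']+store['t'] = 4+10 = 14

14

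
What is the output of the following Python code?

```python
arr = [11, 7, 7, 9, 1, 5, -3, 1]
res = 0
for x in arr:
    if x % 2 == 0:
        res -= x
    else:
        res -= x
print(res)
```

-38

x=11: not even, res = 0-11 = -11
x=7: not even, res = (-11)-7 = -18
x=7: not even, res = (-18)-7 = -25
x=9: not even, res = (-25)-9 = -34
x=1: not even, res = (-34)-1 = -35
x=5: not even, res = (-35)-5 = -40
x=-3: not even, res = (-40)-(-3) = -37
x=1: not even, res = (-37)-1 = -38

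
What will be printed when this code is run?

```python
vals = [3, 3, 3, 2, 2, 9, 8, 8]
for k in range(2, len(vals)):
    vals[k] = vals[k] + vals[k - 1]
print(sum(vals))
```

111

k=2: vals[2] = 3+3 = 6 → [3, 3, 6, 2, 2, 9, 8, 8]
k=3: vals[3] = 2+6 = 8 → [3, 3, 6, 8, 2, 9, 8, 8]
k=4: vals[4] = 2+8 = 10 → [3, 3, 6, 8, 10, 9, 8, 8]
k=5: vals[5] = 9+10 = 19 → [3, 3, 6, 8, 10, 19, 8, 8]
k=6: vals[6] = 8+19 = 27 → [3, 3, 6, 8, 10, 19, 27, 8]
k=7: vals[7] = 8+27 = 35 → [3, 3, 6, 8, 10, 19, 27, 35]
sum = 111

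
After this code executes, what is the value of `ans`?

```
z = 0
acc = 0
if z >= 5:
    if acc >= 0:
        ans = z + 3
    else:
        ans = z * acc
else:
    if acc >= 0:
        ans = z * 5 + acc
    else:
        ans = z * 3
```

z=0, acc=0
z >= 5 is False; acc >= 0 is True
→ ans = z * 5 + acc = 0

0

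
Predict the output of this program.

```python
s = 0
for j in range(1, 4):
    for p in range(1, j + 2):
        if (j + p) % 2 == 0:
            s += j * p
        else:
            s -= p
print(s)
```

j=1,p=1: even sum, s = 0+1 = 1
j=1,p=2: odd sum, s = 1-2 = -1
j=2,p=1: odd sum, s = (-1)-1 = -2
j=2,p=2: even sum, s = (-2)+4 = 2
j=2,p=3: odd sum, s = 2-3 = -1
j=3,p=1: even sum, s = (-1)+3 = 2
j=3,p=2: odd sum, s = 2-2 = 0
j=3,p=3: even sum, s = 0+9 = 9
j=3,p=4: odd sum, s = 9-4 = 5

5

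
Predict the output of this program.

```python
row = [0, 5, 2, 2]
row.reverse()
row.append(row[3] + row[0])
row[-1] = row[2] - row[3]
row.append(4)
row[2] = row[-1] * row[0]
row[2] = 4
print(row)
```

[2, 2, 4, 0, 5, 4]

reverse → [2, 2, 5, 0]
append row[3]+row[0] = 0+2 = 2 → [2, 2, 5, 0, 2]
row[-1] = row[2]-row[3] = 5-0 = 5 → [2, 2, 5, 0, 5]
append 4 → [2, 2, 5, 0, 5, 4]
row[2] = row[-1]*row[0] = 4*2 = 8 → [2, 2, 8, 0, 5, 4]
row[2] = 4 → [2, 2, 4, 0, 5, 4]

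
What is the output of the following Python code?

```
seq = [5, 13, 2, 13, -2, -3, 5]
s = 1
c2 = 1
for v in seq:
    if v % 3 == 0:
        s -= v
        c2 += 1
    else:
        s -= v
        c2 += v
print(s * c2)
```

-1216

v=5: not %3==0, s = 1-5 = -4; c2=6
v=13: not %3==0, s = (-4)-13 = -17; c2=19
v=2: not %3==0, s = (-17)-2 = -19; c2=21
v=13: not %3==0, s = (-19)-13 = -32; c2=34
v=-2: not %3==0, s = (-32)-(-2) = -30; c2=32
v=-3: %3==0, s = (-30)-(-3) = -27; c2=33
v=5: not %3==0, s = (-27)-5 = -32; c2=38
s*c2 = (-32)*38 = -1216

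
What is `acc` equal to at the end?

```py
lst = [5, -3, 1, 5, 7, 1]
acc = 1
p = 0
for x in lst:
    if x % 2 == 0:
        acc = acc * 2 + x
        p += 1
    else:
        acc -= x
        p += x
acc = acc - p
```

x=5: not even, acc = 1-5 = -4; p=5
x=-3: not even, acc = (-4)-(-3) = -1; p=2
x=1: not even, acc = (-1)-1 = -2; p=3
x=5: not even, acc = (-2)-5 = -7; p=8
x=7: not even, acc = (-7)-7 = -14; p=15
x=1: not even, acc = (-14)-1 = -15; p=16
acc-p = (-15)-16 = -31

-31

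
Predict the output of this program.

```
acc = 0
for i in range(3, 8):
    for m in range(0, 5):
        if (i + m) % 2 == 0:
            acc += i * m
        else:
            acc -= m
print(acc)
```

i=3,m=0: odd sum, acc = 0-0 = 0
i=3,m=1: even sum, acc = 0+3 = 3
i=3,m=2: odd sum, acc = 3-2 = 1
i=3,m=3: even sum, acc = 1+9 = 10
i=3,m=4: odd sum, acc = 10-4 = 6
i=4,m=0: even sum, acc = 6+0 = 6
i=4,m=1: odd sum, acc = 6-1 = 5
i=4,m=2: even sum, acc = 5+8 = 13
i=4,m=3: odd sum, acc = 13-3 = 10
i=4,m=4: even sum, acc = 10+16 = 26
i=5,m=0: odd sum, acc = 26-0 = 26
i=5,m=1: even sum, acc = 26+5 = 31
i=5,m=2: odd sum, acc = 31-2 = 29
i=5,m=3: even sum, acc = 29+15 = 44
i=5,m=4: odd sum, acc = 44-4 = 40
i=6,m=0: even sum, acc = 40+0 = 40
i=6,m=1: odd sum, acc = 40-1 = 39
i=6,m=2: even sum, acc = 39+12 = 51
i=6,m=3: odd sum, acc = 51-3 = 48
i=6,m=4: even sum, acc = 48+24 = 72
i=7,m=0: odd sum, acc = 72-0 = 72
i=7,m=1: even sum, acc = 72+7 = 79
i=7,m=2: odd sum, acc = 79-2 = 77
i=7,m=3: even sum, acc = 77+21 = 98
i=7,m=4: odd sum, acc = 98-4 = 94

94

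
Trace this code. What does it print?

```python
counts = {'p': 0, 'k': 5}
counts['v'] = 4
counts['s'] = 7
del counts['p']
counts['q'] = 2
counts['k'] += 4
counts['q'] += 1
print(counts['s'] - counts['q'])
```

4

counts['v'] = 4 → {'p': 0, 'k': 5, 'v': 4}
counts['s'] = 7 → {'p': 0, 'k': 5, 'v': 4, 's': 7}
del 'p' → {'k': 5, 'v': 4, 's': 7}
counts['q'] = 2 → {'k': 5, 'v': 4, 's': 7, 'q': 2}
counts['k'] = 5+4 = 9 → {'k': 9, 'v': 4, 's': 7, 'q': 2}
counts['q'] = 2+1 = 3 → {'k': 9, 'v': 4, 's': 7, 'q': 3}
counts['s']-counts['q'] = 7-3 = 4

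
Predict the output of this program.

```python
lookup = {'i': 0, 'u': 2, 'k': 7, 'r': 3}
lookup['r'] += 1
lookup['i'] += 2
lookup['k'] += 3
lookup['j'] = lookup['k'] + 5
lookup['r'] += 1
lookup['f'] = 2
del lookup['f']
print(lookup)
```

{'i': 2, 'u': 2, 'k': 10, 'r': 5, 'j': 15}

lookup['r'] = 3+1 = 4 → {'i': 0, 'u': 2, 'k': 7, 'r': 4}
lookup['i'] = 0+2 = 2 → {'i': 2, 'u': 2, 'k': 7, 'r': 4}
lookup['k'] = 7+3 = 10 → {'i': 2, 'u': 2, 'k': 10, 'r': 4}
lookup['j'] = lookup['k']+5 = 15 → {'i': 2, 'u': 2, 'k': 10, 'r': 4, 'j': 15}
lookup['r'] = 4+1 = 5 → {'i': 2, 'u': 2, 'k': 10, 'r': 5, 'j': 15}
lookup['f'] = 2 → {'i': 2, 'u': 2, 'k': 10, 'r': 5, 'j': 15, 'f': 2}
del 'f' → {'i': 2, 'u': 2, 'k': 10, 'r': 5, 'j': 15}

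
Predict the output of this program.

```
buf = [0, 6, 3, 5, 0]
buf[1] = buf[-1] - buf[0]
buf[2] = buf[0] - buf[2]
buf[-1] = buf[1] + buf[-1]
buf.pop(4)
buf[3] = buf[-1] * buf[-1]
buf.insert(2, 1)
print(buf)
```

[0, 0, 1, -3, 25]

buf[1] = buf[-1]-buf[0] = 0-0 = 0 → [0, 0, 3, 5, 0]
buf[2] = buf[0]-buf[2] = 0-3 = -3 → [0, 0, -3, 5, 0]
buf[-1] = buf[1]+buf[-1] = 0+0 = 0 → [0, 0, -3, 5, 0]
pop(4) removes 0 → [0, 0, -3, 5]
buf[3] = buf[-1]*buf[-1] = 5*5 = 25 → [0, 0, -3, 25]
insert 1 at 2 → [0, 0, 1, -3, 25]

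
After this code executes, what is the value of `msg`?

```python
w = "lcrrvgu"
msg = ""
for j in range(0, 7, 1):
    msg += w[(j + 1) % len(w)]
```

'crrvgul'

j=0: add w[1]='c' → 'c'
j=1: add w[2]='r' → 'cr'
j=2: add w[3]='r' → 'crr'
j=3: add w[4]='v' → 'crrv'
j=4: add w[5]='g' → 'crrvg'
j=5: add w[6]='u' → 'crrvgu'
j=6: add w[0]='l' → 'crrvgul'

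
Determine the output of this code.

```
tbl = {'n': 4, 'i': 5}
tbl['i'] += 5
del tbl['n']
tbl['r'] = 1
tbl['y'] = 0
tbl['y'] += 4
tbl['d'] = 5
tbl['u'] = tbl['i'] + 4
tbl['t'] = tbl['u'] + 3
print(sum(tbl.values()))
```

51

tbl['i'] = 5+5 = 10 → {'n': 4, 'i': 10}
del 'n' → {'i': 10}
tbl['r'] = 1 → {'i': 10, 'r': 1}
tbl['y'] = 0 → {'i': 10, 'r': 1, 'y': 0}
tbl['y'] = 0+4 = 4 → {'i': 10, 'r': 1, 'y': 4}
tbl['d'] = 5 → {'i': 10, 'r': 1, 'y': 4, 'd': 5}
tbl['u'] = tbl['i']+4 = 14 → {'i': 10, 'r': 1, 'y': 4, 'd': 5, 'u': 14}
tbl['t'] = tbl['u']+3 = 17 → {'i': 10, 'r': 1, 'y': 4, 'd': 5, 'u': 14, 't': 17}
sum of values = 51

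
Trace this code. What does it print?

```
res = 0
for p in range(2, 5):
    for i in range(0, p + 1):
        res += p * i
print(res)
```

p=2,i=0: res = 0+0 = 0
p=2,i=1: res = 0+2 = 2
p=2,i=2: res = 2+4 = 6
p=3,i=0: res = 6+0 = 6
p=3,i=1: res = 6+3 = 9
p=3,i=2: res = 9+6 = 15
p=3,i=3: res = 15+9 = 24
p=4,i=0: res = 24+0 = 24
p=4,i=1: res = 24+4 = 28
p=4,i=2: res = 28+8 = 36
p=4,i=3: res = 36+12 = 48
p=4,i=4: res = 48+16 = 64

64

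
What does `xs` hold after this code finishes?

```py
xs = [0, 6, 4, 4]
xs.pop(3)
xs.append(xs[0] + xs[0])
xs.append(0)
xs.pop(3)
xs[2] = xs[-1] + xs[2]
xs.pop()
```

[0, 6, 4]

pop(3) removes 4 → [0, 6, 4]
append xs[0]+xs[0] = 0+0 = 0 → [0, 6, 4, 0]
append 0 → [0, 6, 4, 0, 0]
pop(3) removes 0 → [0, 6, 4, 0]
xs[2] = xs[-1]+xs[2] = 0+4 = 4 → [0, 6, 4, 0]
pop() removes 0 → [0, 6, 4]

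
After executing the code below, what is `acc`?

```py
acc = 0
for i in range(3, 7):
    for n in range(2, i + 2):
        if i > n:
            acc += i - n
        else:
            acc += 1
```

i=3,n=2: 3>2, acc = 0+1 = 1
i=3,n=3: not 3>3, acc = 1+1 = 2
i=3,n=4: not 3>4, acc = 2+1 = 3
i=4,n=2: 4>2, acc = 3+2 = 5
i=4,n=3: 4>3, acc = 5+1 = 6
i=4,n=4: not 4>4, acc = 6+1 = 7
i=4,n=5: not 4>5, acc = 7+1 = 8
i=5,n=2: 5>2, acc = 8+3 = 11
i=5,n=3: 5>3, acc = 11+2 = 13
i=5,n=4: 5>4, acc = 13+1 = 14
i=5,n=5: not 5>5, acc = 14+1 = 15
i=5,n=6: not 5>6, acc = 15+1 = 16
i=6,n=2: 6>2, acc = 16+4 = 20
i=6,n=3: 6>3, acc = 20+3 = 23
i=6,n=4: 6>4, acc = 23+2 = 25
i=6,n=5: 6>5, acc = 25+1 = 26
i=6,n=6: not 6>6, acc = 26+1 = 27
i=6,n=7: not 6>7, acc = 27+1 = 28

28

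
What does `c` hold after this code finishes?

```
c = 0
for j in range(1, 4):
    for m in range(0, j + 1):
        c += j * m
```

j=1,m=0: c = 0+0 = 0
j=1,m=1: c = 0+1 = 1
j=2,m=0: c = 1+0 = 1
j=2,m=1: c = 1+2 = 3
j=2,m=2: c = 3+4 = 7
j=3,m=0: c = 7+0 = 7
j=3,m=1: c = 7+3 = 10
j=3,m=2: c = 10+6 = 16
j=3,m=3: c = 16+9 = 25

25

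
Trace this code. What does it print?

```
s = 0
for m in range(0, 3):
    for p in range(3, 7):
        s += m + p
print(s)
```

m=0,p=3: s = 0+3 = 3
m=0,p=4: s = 3+4 = 7
m=0,p=5: s = 7+5 = 12
m=0,p=6: s = 12+6 = 18
m=1,p=3: s = 18+4 = 22
m=1,p=4: s = 22+5 = 27
m=1,p=5: s = 27+6 = 33
m=1,p=6: s = 33+7 = 40
m=2,p=3: s = 40+5 = 45
m=2,p=4: s = 45+6 = 51
m=2,p=5: s = 51+7 = 58
m=2,p=6: s = 58+8 = 66

66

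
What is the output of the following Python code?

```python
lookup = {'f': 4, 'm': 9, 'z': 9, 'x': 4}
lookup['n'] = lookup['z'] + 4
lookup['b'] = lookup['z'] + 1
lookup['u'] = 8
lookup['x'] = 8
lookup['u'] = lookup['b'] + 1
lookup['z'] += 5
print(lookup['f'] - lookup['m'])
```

lookup['n'] = lookup['z']+4 = 13 → {'f': 4, 'm': 9, 'z': 9, 'x': 4, 'n': 13}
lookup['b'] = lookup['z']+1 = 10 → {'f': 4, 'm': 9, 'z': 9, 'x': 4, 'n': 13, 'b': 10}
lookup['u'] = 8 → {'f': 4, 'm': 9, 'z': 9, 'x': 4, 'n': 13, 'b': 10, 'u': 8}
lookup['x'] = 8 → {'f': 4, 'm': 9, 'z': 9, 'x': 8, 'n': 13, 'b': 10, 'u': 8}
lookup['u'] = lookup['b']+1 = 11 → {'f': 4, 'm': 9, 'z': 9, 'x': 8, 'n': 13, 'b': 10, 'u': 11}
lookup['z'] = 9+5 = 14 → {'f': 4, 'm': 9, 'z': 14, 'x': 8, 'n': 13, 'b': 10, 'u': 11}
lookup['f']-lookup['m'] = 4-9 = -5

-5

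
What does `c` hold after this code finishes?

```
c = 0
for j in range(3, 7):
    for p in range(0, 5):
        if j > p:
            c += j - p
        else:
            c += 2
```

57

j=3,p=0: 3>0, c = 0+3 = 3
j=3,p=1: 3>1, c = 3+2 = 5
j=3,p=2: 3>2, c = 5+1 = 6
j=3,p=3: not 3>3, c = 6+2 = 8
j=3,p=4: not 3>4, c = 8+2 = 10
j=4,p=0: 4>0, c = 10+4 = 14
j=4,p=1: 4>1, c = 14+3 = 17
j=4,p=2: 4>2, c = 17+2 = 19
j=4,p=3: 4>3, c = 19+1 = 20
j=4,p=4: not 4>4, c = 20+2 = 22
j=5,p=0: 5>0, c = 22+5 = 27
j=5,p=1: 5>1, c = 27+4 = 31
j=5,p=2: 5>2, c = 31+3 = 34
j=5,p=3: 5>3, c = 34+2 = 36
j=5,p=4: 5>4, c = 36+1 = 37
j=6,p=0: 6>0, c = 37+6 = 43
j=6,p=1: 6>1, c = 43+5 = 48
j=6,p=2: 6>2, c = 48+4 = 52
j=6,p=3: 6>3, c = 52+3 = 55
j=6,p=4: 6>4, c = 55+2 = 57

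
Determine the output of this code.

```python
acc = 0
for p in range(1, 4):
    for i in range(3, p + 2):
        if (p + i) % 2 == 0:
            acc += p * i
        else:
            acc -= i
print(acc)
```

p=2,i=3: odd sum, acc = 0-3 = -3
p=3,i=3: even sum, acc = (-3)+9 = 6
p=3,i=4: odd sum, acc = 6-4 = 2

2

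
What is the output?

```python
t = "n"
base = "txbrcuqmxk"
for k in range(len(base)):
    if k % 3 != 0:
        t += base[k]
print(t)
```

nxbcumx

k=0: skip
k=1: add 'x' → 'nx'
k=2: add 'b' → 'nxb'
k=3: skip
k=4: add 'c' → 'nxbc'
k=5: add 'u' → 'nxbcu'
k=6: skip
k=7: add 'm' → 'nxbcum'
k=8: add 'x' → 'nxbcumx'
k=9: skip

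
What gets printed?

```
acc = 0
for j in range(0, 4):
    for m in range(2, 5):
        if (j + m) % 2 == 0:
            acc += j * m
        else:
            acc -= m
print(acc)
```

6

j=0,m=2: even sum, acc = 0+0 = 0
j=0,m=3: odd sum, acc = 0-3 = -3
j=0,m=4: even sum, acc = (-3)+0 = -3
j=1,m=2: odd sum, acc = (-3)-2 = -5
j=1,m=3: even sum, acc = (-5)+3 = -2
j=1,m=4: odd sum, acc = (-2)-4 = -6
j=2,m=2: even sum, acc = (-6)+4 = -2
j=2,m=3: odd sum, acc = (-2)-3 = -5
j=2,m=4: even sum, acc = (-5)+8 = 3
j=3,m=2: odd sum, acc = 3-2 = 1
j=3,m=3: even sum, acc = 1+9 = 10
j=3,m=4: odd sum, acc = 10-4 = 6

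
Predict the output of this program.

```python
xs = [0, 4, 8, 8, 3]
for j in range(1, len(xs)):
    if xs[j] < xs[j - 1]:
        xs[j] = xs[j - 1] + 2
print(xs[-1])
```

10

j=1: 4>=0, unchanged → [0, 4, 8, 8, 3]
j=2: 8>=4, unchanged → [0, 4, 8, 8, 3]
j=3: 8>=8, unchanged → [0, 4, 8, 8, 3]
j=4: 3<8, xs[4] = 8+2 = 10 → [0, 4, 8, 8, 10]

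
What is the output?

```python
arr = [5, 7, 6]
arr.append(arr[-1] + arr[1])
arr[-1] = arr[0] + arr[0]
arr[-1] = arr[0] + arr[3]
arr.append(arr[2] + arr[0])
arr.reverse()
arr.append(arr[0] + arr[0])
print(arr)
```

append arr[-1]+arr[1] = 6+7 = 13 → [5, 7, 6, 13]
arr[-1] = arr[0]+arr[0] = 5+5 = 10 → [5, 7, 6, 10]
arr[-1] = arr[0]+arr[3] = 5+10 = 15 → [5, 7, 6, 15]
append arr[2]+arr[0] = 6+5 = 11 → [5, 7, 6, 15, 11]
reverse → [11, 15, 6, 7, 5]
append arr[0]+arr[0] = 11+11 = 22 → [11, 15, 6, 7, 5, 22]

[11, 15, 6, 7, 5, 22]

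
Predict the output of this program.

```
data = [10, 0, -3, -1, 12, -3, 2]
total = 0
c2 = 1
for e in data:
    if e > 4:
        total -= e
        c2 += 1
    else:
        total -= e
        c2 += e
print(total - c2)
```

e=10: >4, total = 0-10 = -10; c2=2
e=0: not >4, total = (-10)-0 = -10; c2=2
e=-3: not >4, total = (-10)-(-3) = -7; c2=-1
e=-1: not >4, total = (-7)-(-1) = -6; c2=-2
e=12: >4, total = (-6)-12 = -18; c2=-1
e=-3: not >4, total = (-18)-(-3) = -15; c2=-4
e=2: not >4, total = (-15)-2 = -17; c2=-2
total-c2 = (-17)-(-2) = -15

-15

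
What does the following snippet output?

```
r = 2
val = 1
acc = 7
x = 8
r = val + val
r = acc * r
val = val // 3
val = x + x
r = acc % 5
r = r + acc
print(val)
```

16

r = 1+1 = 2
r = 7*2 = 14
val = 1//3 = 0
val = 8+8 = 16
r = 7%5 = 2
r = 2+7 = 9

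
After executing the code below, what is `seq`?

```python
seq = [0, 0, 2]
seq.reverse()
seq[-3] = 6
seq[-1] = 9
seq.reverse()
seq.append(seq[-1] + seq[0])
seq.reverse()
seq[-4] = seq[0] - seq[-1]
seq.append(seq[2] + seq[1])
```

[6, 6, 0, 9, 6]

reverse → [2, 0, 0]
seq[-3] = 6 → [6, 0, 0]
seq[-1] = 9 → [6, 0, 9]
reverse → [9, 0, 6]
append seq[-1]+seq[0] = 6+9 = 15 → [9, 0, 6, 15]
reverse → [15, 6, 0, 9]
seq[-4] = seq[0]-seq[-1] = 15-9 = 6 → [6, 6, 0, 9]
append seq[2]+seq[1] = 0+6 = 6 → [6, 6, 0, 9, 6]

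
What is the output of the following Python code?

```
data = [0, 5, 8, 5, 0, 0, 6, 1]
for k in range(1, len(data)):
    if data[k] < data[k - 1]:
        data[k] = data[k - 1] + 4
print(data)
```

k=1: 5>=0, unchanged → [0, 5, 8, 5, 0, 0, 6, 1]
k=2: 8>=5, unchanged → [0, 5, 8, 5, 0, 0, 6, 1]
k=3: 5<8, data[3] = 8+4 = 12 → [0, 5, 8, 12, 0, 0, 6, 1]
k=4: 0<12, data[4] = 12+4 = 16 → [0, 5, 8, 12, 16, 0, 6, 1]
k=5: 0<16, data[5] = 16+4 = 20 → [0, 5, 8, 12, 16, 20, 6, 1]
k=6: 6<20, data[6] = 20+4 = 24 → [0, 5, 8, 12, 16, 20, 24, 1]
k=7: 1<24, data[7] = 24+4 = 28 → [0, 5, 8, 12, 16, 20, 24, 28]

[0, 5, 8, 12, 16, 20, 24, 28]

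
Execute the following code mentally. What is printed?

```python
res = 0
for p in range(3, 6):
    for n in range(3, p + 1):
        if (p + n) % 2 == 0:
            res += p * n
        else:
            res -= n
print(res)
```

p=3,n=3: even sum, res = 0+9 = 9
p=4,n=3: odd sum, res = 9-3 = 6
p=4,n=4: even sum, res = 6+16 = 22
p=5,n=3: even sum, res = 22+15 = 37
p=5,n=4: odd sum, res = 37-4 = 33
p=5,n=5: even sum, res = 33+25 = 58

58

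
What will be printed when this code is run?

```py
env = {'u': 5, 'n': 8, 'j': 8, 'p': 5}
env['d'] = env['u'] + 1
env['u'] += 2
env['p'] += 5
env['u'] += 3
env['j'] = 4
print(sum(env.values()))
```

38

env['d'] = env['u']+1 = 6 → {'u': 5, 'n': 8, 'j': 8, 'p': 5, 'd': 6}
env['u'] = 5+2 = 7 → {'u': 7, 'n': 8, 'j': 8, 'p': 5, 'd': 6}
env['p'] = 5+5 = 10 → {'u': 7, 'n': 8, 'j': 8, 'p': 10, 'd': 6}
env['u'] = 7+3 = 10 → {'u': 10, 'n': 8, 'j': 8, 'p': 10, 'd': 6}
env['j'] = 4 → {'u': 10, 'n': 8, 'j': 4, 'p': 10, 'd': 6}
sum of values = 38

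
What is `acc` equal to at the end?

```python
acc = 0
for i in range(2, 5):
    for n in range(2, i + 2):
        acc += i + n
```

57

i=2,n=2: acc = 0+4 = 4
i=2,n=3: acc = 4+5 = 9
i=3,n=2: acc = 9+5 = 14
i=3,n=3: acc = 14+6 = 20
i=3,n=4: acc = 20+7 = 27
i=4,n=2: acc = 27+6 = 33
i=4,n=3: acc = 33+7 = 40
i=4,n=4: acc = 40+8 = 48
i=4,n=5: acc = 48+9 = 57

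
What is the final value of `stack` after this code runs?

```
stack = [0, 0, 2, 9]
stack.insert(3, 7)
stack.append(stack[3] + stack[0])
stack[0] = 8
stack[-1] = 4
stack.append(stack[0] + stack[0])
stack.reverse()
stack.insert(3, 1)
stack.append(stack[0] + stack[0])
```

[16, 4, 9, 1, 7, 2, 0, 8, 32]

insert 7 at 3 → [0, 0, 2, 7, 9]
append stack[3]+stack[0] = 7+0 = 7 → [0, 0, 2, 7, 9, 7]
stack[0] = 8 → [8, 0, 2, 7, 9, 7]
stack[-1] = 4 → [8, 0, 2, 7, 9, 4]
append stack[0]+stack[0] = 8+8 = 16 → [8, 0, 2, 7, 9, 4, 16]
reverse → [16, 4, 9, 7, 2, 0, 8]
insert 1 at 3 → [16, 4, 9, 1, 7, 2, 0, 8]
append stack[0]+stack[0] = 16+16 = 32 → [16, 4, 9, 1, 7, 2, 0, 8, 32]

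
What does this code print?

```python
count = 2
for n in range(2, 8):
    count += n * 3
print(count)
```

83

n=2: count = 2+2*3 = 8
n=3: count = 8+3*3 = 17
n=4: count = 17+4*3 = 29
n=5: count = 29+5*3 = 44
n=6: count = 44+6*3 = 62
n=7: count = 62+7*3 = 83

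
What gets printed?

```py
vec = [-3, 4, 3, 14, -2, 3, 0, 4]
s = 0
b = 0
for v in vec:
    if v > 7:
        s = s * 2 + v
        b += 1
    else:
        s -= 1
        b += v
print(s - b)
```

-6

v=-3: not >7, s = 0-1 = -1; b=-3
v=4: not >7, s = (-1)-1 = -2; b=1
v=3: not >7, s = (-2)-1 = -3; b=4
v=14: >7, s = (-3)*2+14 = 8; b=5
v=-2: not >7, s = 8-1 = 7; b=3
v=3: not >7, s = 7-1 = 6; b=6
v=0: not >7, s = 6-1 = 5; b=6
v=4: not >7, s = 5-1 = 4; b=10
s-b = 4-10 = -6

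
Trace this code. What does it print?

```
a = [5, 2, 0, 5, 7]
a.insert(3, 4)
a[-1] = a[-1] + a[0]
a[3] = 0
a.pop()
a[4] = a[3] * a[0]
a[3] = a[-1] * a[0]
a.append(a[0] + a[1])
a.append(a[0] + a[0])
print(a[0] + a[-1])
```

15

insert 4 at 3 → [5, 2, 0, 4, 5, 7]
a[-1] = a[-1]+a[0] = 7+5 = 12 → [5, 2, 0, 4, 5, 12]
a[3] = 0 → [5, 2, 0, 0, 5, 12]
pop() removes 12 → [5, 2, 0, 0, 5]
a[4] = a[3]*a[0] = 0*5 = 0 → [5, 2, 0, 0, 0]
a[3] = a[-1]*a[0] = 0*5 = 0 → [5, 2, 0, 0, 0]
append a[0]+a[1] = 5+2 = 7 → [5, 2, 0, 0, 0, 7]
append a[0]+a[0] = 5+5 = 10 → [5, 2, 0, 0, 0, 7, 10]
a[0]+a[-1] = 5+10 = 15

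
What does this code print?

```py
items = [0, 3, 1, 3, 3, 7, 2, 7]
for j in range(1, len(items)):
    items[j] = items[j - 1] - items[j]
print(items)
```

j=1: items[1] = 0-3 = -3 → [0, -3, 1, 3, 3, 7, 2, 7]
j=2: items[2] = (-3)-1 = -4 → [0, -3, -4, 3, 3, 7, 2, 7]
j=3: items[3] = (-4)-3 = -7 → [0, -3, -4, -7, 3, 7, 2, 7]
j=4: items[4] = (-7)-3 = -10 → [0, -3, -4, -7, -10, 7, 2, 7]
j=5: items[5] = (-10)-7 = -17 → [0, -3, -4, -7, -10, -17, 2, 7]
j=6: items[6] = (-17)-2 = -19 → [0, -3, -4, -7, -10, -17, -19, 7]
j=7: items[7] = (-19)-7 = -26 → [0, -3, -4, -7, -10, -17, -19, -26]

[0, -3, -4, -7, -10, -17, -19, -26]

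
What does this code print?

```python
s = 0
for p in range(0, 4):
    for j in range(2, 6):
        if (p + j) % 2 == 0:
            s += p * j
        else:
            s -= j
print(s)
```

16

p=0,j=2: even sum, s = 0+0 = 0
p=0,j=3: odd sum, s = 0-3 = -3
p=0,j=4: even sum, s = (-3)+0 = -3
p=0,j=5: odd sum, s = (-3)-5 = -8
p=1,j=2: odd sum, s = (-8)-2 = -10
p=1,j=3: even sum, s = (-10)+3 = -7
p=1,j=4: odd sum, s = (-7)-4 = -11
p=1,j=5: even sum, s = (-11)+5 = -6
p=2,j=2: even sum, s = (-6)+4 = -2
p=2,j=3: odd sum, s = (-2)-3 = -5
p=2,j=4: even sum, s = (-5)+8 = 3
p=2,j=5: odd sum, s = 3-5 = -2
p=3,j=2: odd sum, s = (-2)-2 = -4
p=3,j=3: even sum, s = (-4)+9 = 5
p=3,j=4: odd sum, s = 5-4 = 1
p=3,j=5: even sum, s = 1+15 = 16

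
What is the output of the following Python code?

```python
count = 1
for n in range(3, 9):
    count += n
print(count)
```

34

n=3: count = 1+3 = 4
n=4: count = 4+4 = 8
n=5: count = 8+5 = 13
n=6: count = 13+6 = 19
n=7: count = 19+7 = 26
n=8: count = 26+8 = 34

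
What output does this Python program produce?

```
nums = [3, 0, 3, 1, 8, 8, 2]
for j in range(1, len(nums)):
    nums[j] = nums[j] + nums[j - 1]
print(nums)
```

[3, 3, 6, 7, 15, 23, 25]

j=1: nums[1] = 0+3 = 3 → [3, 3, 3, 1, 8, 8, 2]
j=2: nums[2] = 3+3 = 6 → [3, 3, 6, 1, 8, 8, 2]
j=3: nums[3] = 1+6 = 7 → [3, 3, 6, 7, 8, 8, 2]
j=4: nums[4] = 8+7 = 15 → [3, 3, 6, 7, 15, 8, 2]
j=5: nums[5] = 8+15 = 23 → [3, 3, 6, 7, 15, 23, 2]
j=6: nums[6] = 2+23 = 25 → [3, 3, 6, 7, 15, 23, 25]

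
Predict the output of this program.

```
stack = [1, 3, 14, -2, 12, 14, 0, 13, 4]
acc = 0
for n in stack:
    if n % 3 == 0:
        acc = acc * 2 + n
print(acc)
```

n=1: not %3==0
n=3: %3==0, acc = 0*2+3 = 3
n=14: not %3==0
n=-2: not %3==0
n=12: %3==0, acc = 3*2+12 = 18
n=14: not %3==0
n=0: %3==0, acc = 18*2+0 = 36
n=13: not %3==0
n=4: not %3==0

36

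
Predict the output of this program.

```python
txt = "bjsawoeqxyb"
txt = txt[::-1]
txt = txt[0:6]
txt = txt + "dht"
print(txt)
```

reverse → 'byxqeowasjb'
slice [0:6] → 'byxqeo'
+ 'dht' → 'byxqeodht'

byxqeodht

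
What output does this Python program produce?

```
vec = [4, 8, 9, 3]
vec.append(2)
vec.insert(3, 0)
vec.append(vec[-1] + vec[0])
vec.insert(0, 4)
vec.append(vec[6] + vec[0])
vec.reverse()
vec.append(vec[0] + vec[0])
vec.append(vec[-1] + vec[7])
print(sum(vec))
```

append 2 → [4, 8, 9, 3, 2]
insert 0 at 3 → [4, 8, 9, 0, 3, 2]
append vec[-1]+vec[0] = 2+4 = 6 → [4, 8, 9, 0, 3, 2, 6]
insert 4 at 0 → [4, 4, 8, 9, 0, 3, 2, 6]
append vec[6]+vec[0] = 2+4 = 6 → [4, 4, 8, 9, 0, 3, 2, 6, 6]
reverse → [6, 6, 2, 3, 0, 9, 8, 4, 4]
append vec[0]+vec[0] = 6+6 = 12 → [6, 6, 2, 3, 0, 9, 8, 4, 4, 12]
append vec[-1]+vec[7] = 12+4 = 16 → [6, 6, 2, 3, 0, 9, 8, 4, 4, 12, 16]
sum = 70

70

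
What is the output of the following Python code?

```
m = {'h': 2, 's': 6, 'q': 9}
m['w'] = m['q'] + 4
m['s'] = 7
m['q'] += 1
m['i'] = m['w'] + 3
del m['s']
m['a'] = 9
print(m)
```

{'h': 2, 'q': 10, 'w': 13, 'i': 16, 'a': 9}

m['w'] = m['q']+4 = 13 → {'h': 2, 's': 6, 'q': 9, 'w': 13}
m['s'] = 7 → {'h': 2, 's': 7, 'q': 9, 'w': 13}
m['q'] = 9+1 = 10 → {'h': 2, 's': 7, 'q': 10, 'w': 13}
m['i'] = m['w']+3 = 16 → {'h': 2, 's': 7, 'q': 10, 'w': 13, 'i': 16}
del 's' → {'h': 2, 'q': 10, 'w': 13, 'i': 16}
m['a'] = 9 → {'h': 2, 'q': 10, 'w': 13, 'i': 16, 'a': 9}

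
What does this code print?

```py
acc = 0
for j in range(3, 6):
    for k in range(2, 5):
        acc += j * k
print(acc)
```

108

j=3,k=2: acc = 0+6 = 6
j=3,k=3: acc = 6+9 = 15
j=3,k=4: acc = 15+12 = 27
j=4,k=2: acc = 27+8 = 35
j=4,k=3: acc = 35+12 = 47
j=4,k=4: acc = 47+16 = 63
j=5,k=2: acc = 63+10 = 73
j=5,k=3: acc = 73+15 = 88
j=5,k=4: acc = 88+20 = 108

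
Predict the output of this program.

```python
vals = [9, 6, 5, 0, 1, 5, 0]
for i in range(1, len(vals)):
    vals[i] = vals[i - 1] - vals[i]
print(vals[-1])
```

i=1: vals[1] = 9-6 = 3 → [9, 3, 5, 0, 1, 5, 0]
i=2: vals[2] = 3-5 = -2 → [9, 3, -2, 0, 1, 5, 0]
i=3: vals[3] = (-2)-0 = -2 → [9, 3, -2, -2, 1, 5, 0]
i=4: vals[4] = (-2)-1 = -3 → [9, 3, -2, -2, -3, 5, 0]
i=5: vals[5] = (-3)-5 = -8 → [9, 3, -2, -2, -3, -8, 0]
i=6: vals[6] = (-8)-0 = -8 → [9, 3, -2, -2, -3, -8, -8]

-8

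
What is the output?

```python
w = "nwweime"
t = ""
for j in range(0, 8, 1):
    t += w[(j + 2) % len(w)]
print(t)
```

j=0: add w[2]='w' → 'w'
j=1: add w[3]='e' → 'we'
j=2: add w[4]='i' → 'wei'
j=3: add w[5]='m' → 'weim'
j=4: add w[6]='e' → 'weime'
j=5: add w[0]='n' → 'weimen'
j=6: add w[1]='w' → 'weimenw'
j=7: add w[2]='w' → 'weimenww'

weimenww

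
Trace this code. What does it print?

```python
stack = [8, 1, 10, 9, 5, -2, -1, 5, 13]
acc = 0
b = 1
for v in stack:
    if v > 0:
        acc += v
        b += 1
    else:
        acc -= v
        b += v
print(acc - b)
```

v=8: >0, acc = 0+8 = 8; b=2
v=1: >0, acc = 8+1 = 9; b=3
v=10: >0, acc = 9+10 = 19; b=4
v=9: >0, acc = 19+9 = 28; b=5
v=5: >0, acc = 28+5 = 33; b=6
v=-2: not >0, acc = 33-(-2) = 35; b=4
v=-1: not >0, acc = 35-(-1) = 36; b=3
v=5: >0, acc = 36+5 = 41; b=4
v=13: >0, acc = 41+13 = 54; b=5
acc-b = 54-5 = 49

49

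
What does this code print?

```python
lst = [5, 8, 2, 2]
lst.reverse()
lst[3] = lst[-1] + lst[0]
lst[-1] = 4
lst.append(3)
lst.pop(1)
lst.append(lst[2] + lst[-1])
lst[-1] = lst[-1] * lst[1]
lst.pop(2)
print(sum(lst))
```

reverse → [2, 2, 8, 5]
lst[3] = lst[-1]+lst[0] = 5+2 = 7 → [2, 2, 8, 7]
lst[-1] = 4 → [2, 2, 8, 4]
append 3 → [2, 2, 8, 4, 3]
pop(1) removes 2 → [2, 8, 4, 3]
append lst[2]+lst[-1] = 4+3 = 7 → [2, 8, 4, 3, 7]
lst[-1] = lst[-1]*lst[1] = 7*8 = 56 → [2, 8, 4, 3, 56]
pop(2) removes 4 → [2, 8, 3, 56]
sum = 69

69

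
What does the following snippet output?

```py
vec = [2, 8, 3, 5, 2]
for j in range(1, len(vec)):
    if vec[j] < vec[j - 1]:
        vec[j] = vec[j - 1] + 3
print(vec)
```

j=1: 8>=2, unchanged → [2, 8, 3, 5, 2]
j=2: 3<8, vec[2] = 8+3 = 11 → [2, 8, 11, 5, 2]
j=3: 5<11, vec[3] = 11+3 = 14 → [2, 8, 11, 14, 2]
j=4: 2<14, vec[4] = 14+3 = 17 → [2, 8, 11, 14, 17]

[2, 8, 11, 14, 17]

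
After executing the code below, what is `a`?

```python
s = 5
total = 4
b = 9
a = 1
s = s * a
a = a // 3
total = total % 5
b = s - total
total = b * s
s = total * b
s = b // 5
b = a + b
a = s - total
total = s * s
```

s = 5*1 = 5
a = 1//3 = 0
total = 4%5 = 4
b = 5-4 = 1
total = 1*5 = 5
s = 5*1 = 5
s = 1//5 = 0
b = 0+1 = 1
a = 0-5 = -5
total = 0*0 = 0

-5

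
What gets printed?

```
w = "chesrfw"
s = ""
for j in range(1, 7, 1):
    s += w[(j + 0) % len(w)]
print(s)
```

j=1: add w[1]='h' → 'h'
j=2: add w[2]='e' → 'he'
j=3: add w[3]='s' → 'hes'
j=4: add w[4]='r' → 'hesr'
j=5: add w[5]='f' → 'hesrf'
j=6: add w[6]='w' → 'hesrfw'

hesrfw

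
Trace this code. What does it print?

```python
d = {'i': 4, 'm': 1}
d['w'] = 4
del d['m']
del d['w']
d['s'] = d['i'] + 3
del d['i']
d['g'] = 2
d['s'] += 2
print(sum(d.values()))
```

11

d['w'] = 4 → {'i': 4, 'm': 1, 'w': 4}
del 'm' → {'i': 4, 'w': 4}
del 'w' → {'i': 4}
d['s'] = d['i']+3 = 7 → {'i': 4, 's': 7}
del 'i' → {'s': 7}
d['g'] = 2 → {'s': 7, 'g': 2}
d['s'] = 7+2 = 9 → {'s': 9, 'g': 2}
sum of values = 11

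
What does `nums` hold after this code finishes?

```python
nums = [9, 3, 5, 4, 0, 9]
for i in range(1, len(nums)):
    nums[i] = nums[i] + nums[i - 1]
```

[9, 12, 17, 21, 21, 30]

i=1: nums[1] = 3+9 = 12 → [9, 12, 5, 4, 0, 9]
i=2: nums[2] = 5+12 = 17 → [9, 12, 17, 4, 0, 9]
i=3: nums[3] = 4+17 = 21 → [9, 12, 17, 21, 0, 9]
i=4: nums[4] = 0+21 = 21 → [9, 12, 17, 21, 21, 9]
i=5: nums[5] = 9+21 = 30 → [9, 12, 17, 21, 21, 30]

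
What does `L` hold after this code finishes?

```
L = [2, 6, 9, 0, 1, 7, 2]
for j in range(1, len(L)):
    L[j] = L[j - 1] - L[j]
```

[2, -4, -13, -13, -14, -21, -23]

j=1: L[1] = 2-6 = -4 → [2, -4, 9, 0, 1, 7, 2]
j=2: L[2] = (-4)-9 = -13 → [2, -4, -13, 0, 1, 7, 2]
j=3: L[3] = (-13)-0 = -13 → [2, -4, -13, -13, 1, 7, 2]
j=4: L[4] = (-13)-1 = -14 → [2, -4, -13, -13, -14, 7, 2]
j=5: L[5] = (-14)-7 = -21 → [2, -4, -13, -13, -14, -21, 2]
j=6: L[6] = (-21)-2 = -23 → [2, -4, -13, -13, -14, -21, -23]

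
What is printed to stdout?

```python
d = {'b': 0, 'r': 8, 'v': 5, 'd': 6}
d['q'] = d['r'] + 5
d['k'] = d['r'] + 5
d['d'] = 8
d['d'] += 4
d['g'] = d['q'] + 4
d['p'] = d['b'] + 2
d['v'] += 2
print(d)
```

{'b': 0, 'r': 8, 'v': 7, 'd': 12, 'q': 13, 'k': 13, 'g': 17, 'p': 2}

d['q'] = d['r']+5 = 13 → {'b': 0, 'r': 8, 'v': 5, 'd': 6, 'q': 13}
d['k'] = d['r']+5 = 13 → {'b': 0, 'r': 8, 'v': 5, 'd': 6, 'q': 13, 'k': 13}
d['d'] = 8 → {'b': 0, 'r': 8, 'v': 5, 'd': 8, 'q': 13, 'k': 13}
d['d'] = 8+4 = 12 → {'b': 0, 'r': 8, 'v': 5, 'd': 12, 'q': 13, 'k': 13}
d['g'] = d['q']+4 = 17 → {'b': 0, 'r': 8, 'v': 5, 'd': 12, 'q': 13, 'k': 13, 'g': 17}
d['p'] = d['b']+2 = 2 → {'b': 0, 'r': 8, 'v': 5, 'd': 12, 'q': 13, 'k': 13, 'g': 17, 'p': 2}
d['v'] = 5+2 = 7 → {'b': 0, 'r': 8, 'v': 7, 'd': 12, 'q': 13, 'k': 13, 'g': 17, 'p': 2}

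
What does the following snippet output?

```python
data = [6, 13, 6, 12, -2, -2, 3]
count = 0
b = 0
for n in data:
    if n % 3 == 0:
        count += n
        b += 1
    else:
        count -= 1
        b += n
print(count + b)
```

n=6: %3==0, count = 0+6 = 6; b=1
n=13: not %3==0, count = 6-1 = 5; b=14
n=6: %3==0, count = 5+6 = 11; b=15
n=12: %3==0, count = 11+12 = 23; b=16
n=-2: not %3==0, count = 23-1 = 22; b=14
n=-2: not %3==0, count = 22-1 = 21; b=12
n=3: %3==0, count = 21+3 = 24; b=13
count+b = 24+13 = 37

37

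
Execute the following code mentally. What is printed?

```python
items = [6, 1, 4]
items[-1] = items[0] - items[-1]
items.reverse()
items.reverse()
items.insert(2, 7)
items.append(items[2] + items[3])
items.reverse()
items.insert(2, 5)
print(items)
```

items[-1] = items[0]-items[-1] = 6-4 = 2 → [6, 1, 2]
reverse → [2, 1, 6]
reverse → [6, 1, 2]
insert 7 at 2 → [6, 1, 7, 2]
append items[2]+items[3] = 7+2 = 9 → [6, 1, 7, 2, 9]
reverse → [9, 2, 7, 1, 6]
insert 5 at 2 → [9, 2, 5, 7, 1, 6]

[9, 2, 5, 7, 1, 6]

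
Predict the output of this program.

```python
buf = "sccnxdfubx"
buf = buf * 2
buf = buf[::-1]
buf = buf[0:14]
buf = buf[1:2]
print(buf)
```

repeat ×2 → 'sccnxdfubxsccnxdfubx'
reverse → 'xbufdxnccsxbufdxnccs'
slice [0:14] → 'xbufdxnccsxbuf'
slice [1:2] → 'b'

b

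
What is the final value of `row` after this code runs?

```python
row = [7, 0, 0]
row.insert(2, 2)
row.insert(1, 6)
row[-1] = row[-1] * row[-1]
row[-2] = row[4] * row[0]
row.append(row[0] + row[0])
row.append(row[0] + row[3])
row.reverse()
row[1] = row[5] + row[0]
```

[7, 13, 0, 0, 0, 6, 7]

insert 2 at 2 → [7, 0, 2, 0]
insert 6 at 1 → [7, 6, 0, 2, 0]
row[-1] = row[-1]*row[-1] = 0*0 = 0 → [7, 6, 0, 2, 0]
row[-2] = row[4]*row[0] = 0*7 = 0 → [7, 6, 0, 0, 0]
append row[0]+row[0] = 7+7 = 14 → [7, 6, 0, 0, 0, 14]
append row[0]+row[3] = 7+0 = 7 → [7, 6, 0, 0, 0, 14, 7]
reverse → [7, 14, 0, 0, 0, 6, 7]
row[1] = row[5]+row[0] = 6+7 = 13 → [7, 13, 0, 0, 0, 6, 7]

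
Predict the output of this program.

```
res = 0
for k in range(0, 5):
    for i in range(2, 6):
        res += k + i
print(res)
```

k=0,i=2: res = 0+2 = 2
k=0,i=3: res = 2+3 = 5
k=0,i=4: res = 5+4 = 9
k=0,i=5: res = 9+5 = 14
k=1,i=2: res = 14+3 = 17
k=1,i=3: res = 17+4 = 21
k=1,i=4: res = 21+5 = 26
k=1,i=5: res = 26+6 = 32
k=2,i=2: res = 32+4 = 36
k=2,i=3: res = 36+5 = 41
k=2,i=4: res = 41+6 = 47
k=2,i=5: res = 47+7 = 54
k=3,i=2: res = 54+5 = 59
k=3,i=3: res = 59+6 = 65
k=3,i=4: res = 65+7 = 72
k=3,i=5: res = 72+8 = 80
k=4,i=2: res = 80+6 = 86
k=4,i=3: res = 86+7 = 93
k=4,i=4: res = 93+8 = 101
k=4,i=5: res = 101+9 = 110

110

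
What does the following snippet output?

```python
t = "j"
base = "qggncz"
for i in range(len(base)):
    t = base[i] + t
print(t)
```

i=0: prepend 'q' → 'qj'
i=1: prepend 'g' → 'gqj'
i=2: prepend 'g' → 'ggqj'
i=3: prepend 'n' → 'nggqj'
i=4: prepend 'c' → 'cnggqj'
i=5: prepend 'z' → 'zcnggqj'

zcnggqj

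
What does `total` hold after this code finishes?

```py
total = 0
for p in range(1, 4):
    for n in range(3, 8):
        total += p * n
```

150

p=1,n=3: total = 0+3 = 3
p=1,n=4: total = 3+4 = 7
p=1,n=5: total = 7+5 = 12
p=1,n=6: total = 12+6 = 18
p=1,n=7: total = 18+7 = 25
p=2,n=3: total = 25+6 = 31
p=2,n=4: total = 31+8 = 39
p=2,n=5: total = 39+10 = 49
p=2,n=6: total = 49+12 = 61
p=2,n=7: total = 61+14 = 75
p=3,n=3: total = 75+9 = 84
p=3,n=4: total = 84+12 = 96
p=3,n=5: total = 96+15 = 111
p=3,n=6: total = 111+18 = 129
p=3,n=7: total = 129+21 = 150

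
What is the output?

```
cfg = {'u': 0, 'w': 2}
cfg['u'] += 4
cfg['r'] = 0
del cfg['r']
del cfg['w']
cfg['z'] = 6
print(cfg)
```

{'u': 4, 'z': 6}

cfg['u'] = 0+4 = 4 → {'u': 4, 'w': 2}
cfg['r'] = 0 → {'u': 4, 'w': 2, 'r': 0}
del 'r' → {'u': 4, 'w': 2}
del 'w' → {'u': 4}
cfg['z'] = 6 → {'u': 4, 'z': 6}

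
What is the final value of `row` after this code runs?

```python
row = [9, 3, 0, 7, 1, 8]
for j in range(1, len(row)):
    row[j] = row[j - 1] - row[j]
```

[9, 6, 6, -1, -2, -10]

j=1: row[1] = 9-3 = 6 → [9, 6, 0, 7, 1, 8]
j=2: row[2] = 6-0 = 6 → [9, 6, 6, 7, 1, 8]
j=3: row[3] = 6-7 = -1 → [9, 6, 6, -1, 1, 8]
j=4: row[4] = (-1)-1 = -2 → [9, 6, 6, -1, -2, 8]
j=5: row[5] = (-2)-8 = -10 → [9, 6, 6, -1, -2, -10]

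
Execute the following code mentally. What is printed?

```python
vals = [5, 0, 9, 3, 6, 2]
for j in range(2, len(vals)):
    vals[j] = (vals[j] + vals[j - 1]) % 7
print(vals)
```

[5, 0, 2, 5, 4, 6]

j=2: vals[2] = (9+0)%7 = 2 → [5, 0, 2, 3, 6, 2]
j=3: vals[3] = (3+2)%7 = 5 → [5, 0, 2, 5, 6, 2]
j=4: vals[4] = (6+5)%7 = 4 → [5, 0, 2, 5, 4, 2]
j=5: vals[5] = (2+4)%7 = 6 → [5, 0, 2, 5, 4, 6]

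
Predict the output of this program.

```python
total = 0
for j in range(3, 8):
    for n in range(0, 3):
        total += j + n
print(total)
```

j=3,n=0: total = 0+3 = 3
j=3,n=1: total = 3+4 = 7
j=3,n=2: total = 7+5 = 12
j=4,n=0: total = 12+4 = 16
j=4,n=1: total = 16+5 = 21
j=4,n=2: total = 21+6 = 27
j=5,n=0: total = 27+5 = 32
j=5,n=1: total = 32+6 = 38
j=5,n=2: total = 38+7 = 45
j=6,n=0: total = 45+6 = 51
j=6,n=1: total = 51+7 = 58
j=6,n=2: total = 58+8 = 66
j=7,n=0: total = 66+7 = 73
j=7,n=1: total = 73+8 = 81
j=7,n=2: total = 81+9 = 90

90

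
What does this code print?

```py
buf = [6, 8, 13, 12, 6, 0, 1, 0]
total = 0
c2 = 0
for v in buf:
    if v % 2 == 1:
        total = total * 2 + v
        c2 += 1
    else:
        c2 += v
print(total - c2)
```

-7

v=6: not odd; c2=6
v=8: not odd; c2=14
v=13: odd, total = 0*2+13 = 13; c2=15
v=12: not odd; c2=27
v=6: not odd; c2=33
v=0: not odd; c2=33
v=1: odd, total = 13*2+1 = 27; c2=34
v=0: not odd; c2=34
total-c2 = 27-34 = -7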